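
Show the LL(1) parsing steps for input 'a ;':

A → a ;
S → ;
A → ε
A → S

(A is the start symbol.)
Stack is shown with the top on the left.

Stack  Input  Action
--------------------
A $    a ; $  output A → a ;
a ; $  a ; $  match 'a'
; $    ; $    match ';'
$      $      accept

The string is accepted.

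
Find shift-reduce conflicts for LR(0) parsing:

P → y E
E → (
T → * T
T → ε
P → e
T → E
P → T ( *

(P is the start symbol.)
A shift-reduce conflict occurs when an LR(0) state has both:
  - a complete (reduce) item [A → α .] (dot at the end), and
  - a shift item [B → β . c γ] (dot before a terminal).

Augment with P' → P and build the canonical LR(0) collection (I0 = CLOSURE({[P' → . P]}), then GOTO on every symbol after a dot until no new states appear). It has 12 states:
  I0: { [E → . (], [P → . T ( *], [P → . e], [P → . y E], [P' → . P], [T → . * T], [T → . E], [T → .] }  — shift, reduce
  I1: { [E → ( .] }  — reduce
  I2: { [E → . (], [T → * . T], [T → . * T], [T → . E], [T → .] }  — shift, reduce
  I3: { [T → E .] }  — reduce
  I4: { [P' → P .] }  — accept
  I5: { [P → T . ( *] }  — shift
  I6: { [P → e .] }  — reduce
  I7: { [E → . (], [P → y . E] }  — shift
  I8: { [P → y E .] }  — reduce
  I9: { [P → T ( . *] }  — shift
  I10: { [P → T ( * .] }  — reduce
  I11: { [T → * T .] }  — reduce

I0 contains reduce item [T → .] and shift items [E → . (], [P → . e], [P → . y E], [T → . * T] — shift-reduce conflict.
I2 contains reduce item [T → .] and shift items [E → . (], [T → . * T] — shift-reduce conflict.

Answer: Yes — I0: [T → .] vs [E → . (]; I2: [T → .] vs [E → . (]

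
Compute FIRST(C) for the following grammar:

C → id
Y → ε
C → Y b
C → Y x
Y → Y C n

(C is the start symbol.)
To compute FIRST(C), examine every production with C on the left-hand side, reading each right-hand side left to right until a non-nullable symbol is reached.

FIRST sets of the other non-terminals involved (by the same procedure, iterated to a fixed point):
  FIRST(Y) = { 'b', 'id', 'x', ε }

From C → id:
  - id is a terminal: add 'id' and stop
From C → Y b:
  - Y is a non-terminal: add FIRST(Y) \ {ε} = { 'b', 'id', 'x' }
    Y is nullable, so continue to the next symbol
  - b is a terminal: add 'b' and stop
From C → Y x:
  - Y is a non-terminal: add FIRST(Y) \ {ε} = { 'b', 'id', 'x' }
    Y is nullable, so continue to the next symbol
  - x is a terminal: add 'x' and stop

Collecting: FIRST(C) = { 'b', 'id', 'x' }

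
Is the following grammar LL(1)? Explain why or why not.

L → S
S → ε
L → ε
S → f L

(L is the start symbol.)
No. Predict set conflict for L: { $ }

Relevant sets:
  FIRST(S) = { 'f', ε }
  FOLLOW(L) = { $ }
  FOLLOW(S) = { $ }

For L:
  PREDICT(L → S) = { $, 'f' }
  PREDICT(L → ε) = { $ }
For S:
  PREDICT(S → ε) = { $ }
  PREDICT(S → f L) = { 'f' }

Conflict found: Predict set conflict for L: { $ }
The grammar is NOT LL(1).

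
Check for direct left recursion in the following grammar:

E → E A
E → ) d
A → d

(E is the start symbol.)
Yes, E is left-recursive

E → E A: LEFT RECURSIVE (starts with E)
E → ) d: starts with ')'
A → d: starts with d

The grammar has direct left recursion on: E.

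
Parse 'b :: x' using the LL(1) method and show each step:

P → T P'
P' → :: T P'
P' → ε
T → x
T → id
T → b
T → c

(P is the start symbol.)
LL(1) parsing maintains a stack (initially the start symbol over $) and the input. At each step: if the stack top is a terminal, match it against the current input token; if it is a non-terminal N, replace it with the RHS of M[N, lookahead] (the unique production whose predict set contains the lookahead).

Stack is shown with the top on the left.

Stack      Input     Action
---------------------------
P $        b :: x $  output P → T P'
T P' $     b :: x $  output T → b
b P' $     b :: x $  match 'b'
P' $       :: x $    output P' → :: T P'
:: T P' $  :: x $    match '::'
T P' $     x $       output T → x
x P' $     x $       match 'x'
P' $       $         output P' → ε
$          $         accept

The string is accepted.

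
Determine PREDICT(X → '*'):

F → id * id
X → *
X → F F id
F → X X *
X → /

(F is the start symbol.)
PREDICT(X → '*') = (FIRST(RHS) \ {ε}) ∪ (FOLLOW(X) if ε ∈ FIRST(RHS), i.e. RHS ⇒* ε)
FIRST('*') = { '*' }
ε ∉ FIRST('*'), so FOLLOW(X) is not added.
PREDICT(X → '*') = { '*' }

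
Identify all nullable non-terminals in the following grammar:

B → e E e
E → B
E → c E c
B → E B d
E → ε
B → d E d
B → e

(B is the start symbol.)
ε-productions: E → ε
So E is immediately nullable.
No further non-terminal can be added: every production for the remaining non-terminals contains a terminal or a non-nullable non-terminal.
Nullable = { 'E' }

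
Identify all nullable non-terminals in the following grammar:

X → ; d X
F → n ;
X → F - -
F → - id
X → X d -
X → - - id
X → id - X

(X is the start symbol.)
None

A non-terminal is nullable if it can derive ε (the empty string): either it has an ε-production, or it has a production whose right-hand side consists entirely of nullable non-terminals.

There are no ε-productions, so no non-terminal can derive ε.
No non-terminals are nullable.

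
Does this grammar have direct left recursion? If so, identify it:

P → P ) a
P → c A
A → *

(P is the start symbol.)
P → P ) a: LEFT RECURSIVE (starts with P)
P → c A: starts with c
A → *: starts with '*'

The grammar has direct left recursion on: P.

Answer: Yes, P is left-recursive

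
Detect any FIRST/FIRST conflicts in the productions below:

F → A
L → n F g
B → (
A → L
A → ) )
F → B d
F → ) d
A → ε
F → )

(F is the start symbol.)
A FIRST/FIRST conflict occurs when two productions N → α and N → β for the same non-terminal have FIRST(α) ∩ FIRST(β) ≠ ∅ (with ε ∈ FIRST of a nullable right-hand side, so two nullable alternatives also conflict).

FIRST sets of the non-terminals at (or reachable through a nullable prefix from) the front of some alternative:
  FIRST(A) = { ')', 'n', ε }
  FIRST(B) = { '(' }
  FIRST(L) = { 'n' }

Productions for F:
  F → A: FIRST = { ')', 'n', ε }
  F → B d: FIRST = { '(' }
  F → ) d: FIRST = { ')' }
  F → ): FIRST = { ')' }
Productions for A:
  A → L: FIRST = { 'n' }
  A → ) ): FIRST = { ')' }
  A → ε: FIRST = { ε }
L, B have only one production, so no FIRST/FIRST conflict is possible there.

Conflict for F: F → A and F → ) d
  Overlap: { ')' }
Conflict for F: F → A and F → )
  Overlap: { ')' }
Conflict for F: F → ) d and F → )
  Overlap: { ')' }

Answer: Yes. F → A / F → ')' d on { ')' }; F → A / F → ')' on { ')' }; F → ')' d / F → ')' on { ')' }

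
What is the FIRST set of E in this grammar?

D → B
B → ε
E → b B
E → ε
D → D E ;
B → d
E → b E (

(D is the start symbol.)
From E → b B:
  - b is a terminal: add 'b' and stop
From E → ε:
  - ε-production, so ε ∈ FIRST(E)
From E → b E (:
  - b is a terminal: add 'b' and stop

Collecting: FIRST(E) = { 'b', ε }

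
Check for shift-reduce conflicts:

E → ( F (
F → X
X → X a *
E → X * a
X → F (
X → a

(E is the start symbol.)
Augment with E' → E and build the canonical LR(0) collection (I0 = CLOSURE({[E' → . E]}), then GOTO on every symbol after a dot until no new states appear). It has 14 states:
  I0: { [E → . ( F (], [E → . X * a], [E' → . E], [F → . X], [X → . F (], [X → . X a *], [X → . a] }  — shift
  I1: { [E → ( . F (], [F → . X], [X → . F (], [X → . X a *], [X → . a] }  — shift
  I2: { [E' → E .] }  — accept
  I3: { [X → F . (] }  — shift
  I4: { [E → X . * a], [F → X .], [X → X . a *] }  — shift, reduce
  I5: { [X → a .] }  — reduce
  I6: { [E → X * . a] }  — shift
  I7: { [X → X a . *] }  — shift
  I8: { [X → X a * .] }  — reduce
  I9: { [E → X * a .] }  — reduce
  I10: { [X → F ( .] }  — reduce
  I11: { [E → ( F . (], [X → F . (] }  — shift
  I12: { [F → X .], [X → X . a *] }  — shift, reduce
  I13: { [E → ( F ( .], [X → F ( .] }  — 2 reduces

I4 contains reduce item [F → X .] and shift items [E → X . * a], [X → X . a *] — shift-reduce conflict.
I12 contains reduce item [F → X .] and shift item [X → X . a *] — shift-reduce conflict.

Answer: Yes — I4: [F → X .] vs [E → X . * a]; I12: [F → X .] vs [X → X . a *]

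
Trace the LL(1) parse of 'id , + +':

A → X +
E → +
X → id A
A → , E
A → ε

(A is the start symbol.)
LL(1) parsing maintains a stack (initially the start symbol over $) and the input. At each step: if the stack top is a terminal, match it against the current input token; if it is a non-terminal N, replace it with the RHS of M[N, lookahead] (the unique production whose predict set contains the lookahead).

Stack is shown with the top on the left.

Stack     Input       Action
----------------------------
A $       id , + + $  output A → X +
X + $     id , + + $  output X → id A
id A + $  id , + + $  match 'id'
A + $     , + + $     output A → , E
, E + $   , + + $     match ','
E + $     + + $       output E → +
+ + $     + + $       match '+'
+ $       + $         match '+'
$         $           accept

The string is accepted.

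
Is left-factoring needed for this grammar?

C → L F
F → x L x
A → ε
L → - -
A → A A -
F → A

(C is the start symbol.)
No, left-factoring is not needed

Left-factoring is needed when two productions for the same non-terminal
share a common prefix on the right-hand side.

Productions for F:
  F → x L x
  F → A
Productions for A:
  A → ε
  A → A A -

No common prefixes found.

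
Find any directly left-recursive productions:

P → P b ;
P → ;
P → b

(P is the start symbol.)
Yes, P is left-recursive

Direct left recursion occurs when N → N α for some non-terminal N (the right-hand side begins with the left-hand side itself).

P → P b ;: LEFT RECURSIVE (starts with P)
P → ;: starts with ';'
P → b: starts with b

The grammar has direct left recursion on: P.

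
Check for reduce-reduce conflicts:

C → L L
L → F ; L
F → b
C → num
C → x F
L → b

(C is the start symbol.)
A reduce-reduce conflict occurs when an LR(0) state has two complete items [A → α .] and [B → β .] — both call for a reduction, and with no lookahead the parser cannot choose between them.

Augment with C' → C and build the canonical LR(0) collection (I0 = CLOSURE({[C' → . C]}), then GOTO on every symbol after a dot until no new states appear). It has 12 states:
  I0: { [C → . L L], [C → . num], [C → . x F], [C' → . C], [F → . b], [L → . F ; L], [L → . b] }  — shift
  I1: { [C' → C .] }  — accept
  I2: { [L → F . ; L] }  — shift
  I3: { [C → L . L], [F → . b], [L → . F ; L], [L → . b] }  — shift
  I4: { [F → b .], [L → b .] }  — 2 reduces
  I5: { [C → num .] }  — reduce
  I6: { [C → x . F], [F → . b] }  — shift
  I7: { [C → x F .] }  — reduce
  I8: { [F → b .] }  — reduce
  I9: { [C → L L .] }  — reduce
  I10: { [F → . b], [L → . F ; L], [L → . b], [L → F ; . L] }  — shift
  I11: { [L → F ; L .] }  — reduce

I4 contains complete items [F → b .], [L → b .] — reduce-reduce conflict.

Answer: Yes — I4: [F → b .] vs [L → b .]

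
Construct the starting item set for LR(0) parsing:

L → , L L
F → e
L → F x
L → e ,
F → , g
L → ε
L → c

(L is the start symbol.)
First, augment the grammar with L' → L
I₀ = CLOSURE({ [L' → . L] }):
  [L' → . L] has the dot before L: add [L → . , L L], [L → . F x], [L → . e ,], [L → .], [L → . c]
  [L → . F x] has the dot before F: add [F → . e], [F → . , g]
No further items can be added.

I₀ = { [F → . , g], [F → . e], [L → . , L L], [L → . F x], [L → . c], [L → . e ,], [L → .], [L' → . L] }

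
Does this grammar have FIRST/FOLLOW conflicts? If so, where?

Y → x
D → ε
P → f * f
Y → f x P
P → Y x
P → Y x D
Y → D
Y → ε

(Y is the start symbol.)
Yes. Y → x with FOLLOW(Y) on { 'x' }

Nullable non-terminals: D, Y.
FIRST sets used below: FIRST(D) = { ε }
D has a nullable alternative but only one production, so nothing to check.

Y: nullable alternative(s) Y → D, Y → ε; FOLLOW(Y) = { $, 'x' }
  Y → x: FIRST \ {ε} = { 'x' } — overlaps FOLLOW(Y) on { 'x' }: CONFLICT
  Y → f x P: FIRST \ {ε} = { 'f' } — disjoint from FOLLOW(Y)
  Y → D: FIRST \ {ε} = { } — disjoint from FOLLOW(Y)
  Y → ε: FIRST \ {ε} = { } — disjoint from FOLLOW(Y)

P has no nullable alternative, so no FIRST/FOLLOW check is needed there.

So the grammar has 1 FIRST/FOLLOW conflict (marked CONFLICT above).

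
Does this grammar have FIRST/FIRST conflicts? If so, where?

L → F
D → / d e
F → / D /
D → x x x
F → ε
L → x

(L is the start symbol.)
A FIRST/FIRST conflict occurs when two productions N → α and N → β for the same non-terminal have FIRST(α) ∩ FIRST(β) ≠ ∅ (with ε ∈ FIRST of a nullable right-hand side, so two nullable alternatives also conflict).

FIRST sets of the non-terminals at (or reachable through a nullable prefix from) the front of some alternative:
  FIRST(F) = { '/', ε }

Productions for L:
  L → F: FIRST = { '/', ε }
  L → x: FIRST = { 'x' }
Productions for D:
  D → / d e: FIRST = { '/' }
  D → x x x: FIRST = { 'x' }
Productions for F:
  F → / D /: FIRST = { '/' }
  F → ε: FIRST = { ε }

All alternatives of each non-terminal have pairwise disjoint FIRST sets.

Answer: No FIRST/FIRST conflicts.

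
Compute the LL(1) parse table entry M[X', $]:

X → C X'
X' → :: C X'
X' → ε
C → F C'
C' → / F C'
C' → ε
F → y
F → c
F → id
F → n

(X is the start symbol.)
To find M[X', $], we find productions for X' where $ is in the predict set (PREDICT(N → α) = (FIRST(α) \ {ε}) ∪ (FOLLOW(N) if α ⇒* ε)).

Relevant sets:
  FOLLOW(X') = { $ }

X' → :: C X': PREDICT = { '::' }
X' → ε: PREDICT = { $ }
  $ is in predict set, so this production goes in M[X', $]

M[X', $] = X' → ε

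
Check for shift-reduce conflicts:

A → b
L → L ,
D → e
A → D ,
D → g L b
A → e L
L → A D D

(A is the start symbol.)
Yes — I4: [D → e .] vs [A → . b]; I13: [A → e L .] vs [L → L . ,]

Augment with A' → A and build the canonical LR(0) collection (I0 = CLOSURE({[A' → . A]}), then GOTO on every symbol after a dot until no new states appear). It has 15 states:
  I0: { [A → . D ,], [A → . b], [A → . e L], [A' → . A], [D → . e], [D → . g L b] }  — shift
  I1: { [A' → A .] }  — accept
  I2: { [A → D . ,] }  — shift
  I3: { [A → b .] }  — reduce
  I4: { [A → . D ,], [A → . b], [A → . e L], [A → e . L], [D → . e], [D → . g L b], [D → e .], [L → . A D D], [L → . L ,] }  — shift, reduce
  I5: { [A → . D ,], [A → . b], [A → . e L], [D → . e], [D → . g L b], [D → g . L b], [L → . A D D], [L → . L ,] }  — shift
  I6: { [D → . e], [D → . g L b], [L → A . D D] }  — shift
  I7: { [D → g L . b], [L → L . ,] }  — shift
  I8: { [L → L , .] }  — reduce
  I9: { [D → g L b .] }  — reduce
  I10: { [D → . e], [D → . g L b], [L → A D . D] }  — shift
  I11: { [D → e .] }  — reduce
  I12: { [L → A D D .] }  — reduce
  I13: { [A → e L .], [L → L . ,] }  — shift, reduce
  I14: { [A → D , .] }  — reduce

I4 contains reduce item [D → e .] and shift items [A → . b], [A → . e L], [D → . e], [D → . g L b] — shift-reduce conflict.
I13 contains reduce item [A → e L .] and shift item [L → L . ,] — shift-reduce conflict.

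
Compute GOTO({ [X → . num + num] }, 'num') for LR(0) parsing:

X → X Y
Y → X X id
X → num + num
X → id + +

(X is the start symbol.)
{ [X → num . + num] }

GOTO(I, 'num') = CLOSURE({ [A → αX.β] : [A → α.Xβ] ∈ I, X = 'num' })

Items with dot before 'num', with the dot advanced:
  [X → . num + num] → [X → num . + num]
Closure adds nothing (no advanced item has the dot before a non-terminal).

GOTO = { [X → num . + num] }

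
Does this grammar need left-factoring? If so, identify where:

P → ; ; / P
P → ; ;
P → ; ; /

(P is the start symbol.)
Yes, P has productions with common prefix '; ;'

Left-factoring is needed when two productions for the same non-terminal
share a common prefix on the right-hand side.

Productions for P:
  P → ; ; / P
  P → ; ;
  P → ; ; /

Found common prefix '; ;' in productions for P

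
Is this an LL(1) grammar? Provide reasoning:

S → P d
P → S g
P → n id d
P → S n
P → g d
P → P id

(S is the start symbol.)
A grammar is LL(1) if for each non-terminal N with multiple productions, the predict sets of those productions are pairwise disjoint, where PREDICT(N → α) = (FIRST(α) \ {ε}) ∪ (FOLLOW(N) if α ⇒* ε).

Relevant sets:
  FIRST(S) = { 'g', 'n' }
  FIRST(P) = { 'g', 'n' }

For P:
  PREDICT(P → S g) = { 'g', 'n' }
  PREDICT(P → n id d) = { 'n' }
  PREDICT(P → S n) = { 'g', 'n' }
  PREDICT(P → g d) = { 'g' }
  PREDICT(P → P id) = { 'g', 'n' }
S has a single production, so nothing to check there.

Conflict found: Predict set conflict for P: { 'n' }
The grammar is NOT LL(1).

Answer: No. Predict set conflict for P: { 'n' }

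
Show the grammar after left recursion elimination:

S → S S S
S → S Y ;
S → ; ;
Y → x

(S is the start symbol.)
S is directly left-recursive. The standard transformation for
  A → A α₁ | ... | A α_m | β₁ | ... | β_n
is
  A  → β₁ A' | ... | β_n A'
  A' → α₁ A' | ... | α_m A' | ε

S → ; ; becomes S → ; ; S'
S → S S S becomes S' → S S S'
S → S Y ; becomes S' → Y ; S'
Add S' → ε

Productions for other non-terminals are unchanged:
  Y → x

Resulting grammar:
S → ; ; S'
S' → S S S'
S' → Y ; S'
S' → ε
Y → x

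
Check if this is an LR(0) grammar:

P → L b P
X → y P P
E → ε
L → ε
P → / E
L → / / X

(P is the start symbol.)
A grammar is LR(0) if no state in the canonical LR(0) collection has:
  - both a shift item (dot before a terminal) and a complete item (shift-reduce conflict), or
  - two or more complete items (reduce-reduce conflict; the accept item [P' → P .] counts as a complete item here).

Augment with P' → P and build the canonical LR(0) collection (I0 = CLOSURE({[P' → . P]}), then GOTO on every symbol after a dot until no new states appear). It has 12 states:
  I0: { [L → . / / X], [L → .], [P → . / E], [P → . L b P], [P' → . P] }  — shift, reduce
  I1: { [E → .], [L → / . / X], [P → / . E] }  — shift, reduce
  I2: { [P → L . b P] }  — shift
  I3: { [P' → P .] }  — accept
  I4: { [L → . / / X], [L → .], [P → . / E], [P → . L b P], [P → L b . P] }  — shift, reduce
  I5: { [P → L b P .] }  — reduce
  I6: { [L → / / . X], [X → . y P P] }  — shift
  I7: { [P → / E .] }  — reduce
  I8: { [L → / / X .] }  — reduce
  I9: { [L → . / / X], [L → .], [P → . / E], [P → . L b P], [X → y . P P] }  — shift, reduce
  I10: { [L → . / / X], [L → .], [P → . / E], [P → . L b P], [X → y P . P] }  — shift, reduce
  I11: { [X → y P P .] }  — reduce

Conflict in state I0:
  Shift-reduce conflict between [L → .] and [L → . / / X]
So the grammar is NOT LR(0).

Answer: No. Shift-reduce conflict between [L → .] and [L → . / / X]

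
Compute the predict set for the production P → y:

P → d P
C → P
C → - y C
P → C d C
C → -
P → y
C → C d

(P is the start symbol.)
PREDICT(P → y) = (FIRST(RHS) \ {ε}) ∪ (FOLLOW(P) if ε ∈ FIRST(RHS), i.e. RHS ⇒* ε)
FIRST(y) = { 'y' }
ε ∉ FIRST(y), so FOLLOW(P) is not added.
PREDICT(P → y) = { 'y' }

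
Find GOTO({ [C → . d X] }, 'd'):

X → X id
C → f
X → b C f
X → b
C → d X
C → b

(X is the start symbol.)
GOTO(I, 'd') = CLOSURE({ [A → αX.β] : [A → α.Xβ] ∈ I, X = 'd' })

Items with dot before 'd', with the dot advanced:
  [C → . d X] → [C → d . X]
Closure of the advanced items:
  [C → d . X] has the dot before X: add [X → . X id], [X → . b C f], [X → . b]

GOTO = { [C → d . X], [X → . X id], [X → . b C f], [X → . b] }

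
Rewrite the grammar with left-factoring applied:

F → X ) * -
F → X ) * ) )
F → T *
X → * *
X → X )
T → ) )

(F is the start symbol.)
F → X ) * F'
F' → -
F' → ) )
F → T *
X → * *
X → X )
T → ) )

Left-factoring transforms A → αβ₁ | αβ₂ into A → αA' and A' → β₁ | β₂
(α is the longest common prefix among the alternatives). Repeat until
no nonterminal has two alternatives with a common prefix.

Round 1: F has alternatives sharing prefix 'X ) *'. Introduce F': F → X ) * F'
  Add: F' → -
  Add: F' → ) )

No remaining common prefixes — done.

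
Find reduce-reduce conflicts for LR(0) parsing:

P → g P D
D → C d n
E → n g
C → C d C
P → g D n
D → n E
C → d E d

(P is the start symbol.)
A reduce-reduce conflict occurs when an LR(0) state has two complete items [A → α .] and [B → β .] — both call for a reduction, and with no lookahead the parser cannot choose between them.

Augment with P' → P and build the canonical LR(0) collection (I0 = CLOSURE({[P' → . P]}), then GOTO on every symbol after a dot until no new states appear). It has 19 states:
  I0: { [P → . g D n], [P → . g P D], [P' → . P] }  — shift
  I1: { [P' → P .] }  — accept
  I2: { [C → . C d C], [C → . d E d], [D → . C d n], [D → . n E], [P → . g D n], [P → . g P D], [P → g . D n], [P → g . P D] }  — shift
  I3: { [C → C . d C], [D → C . d n] }  — shift
  I4: { [P → g D . n] }  — shift
  I5: { [C → . C d C], [C → . d E d], [D → . C d n], [D → . n E], [P → g P . D] }  — shift
  I6: { [C → d . E d], [E → . n g] }  — shift
  I7: { [D → n . E], [E → . n g] }  — shift
  I8: { [D → n E .] }  — reduce
  I9: { [E → n . g] }  — shift
  I10: { [E → n g .] }  — reduce
  I11: { [C → d E . d] }  — shift
  I12: { [C → d E d .] }  — reduce
  I13: { [P → g P D .] }  — reduce
  I14: { [P → g D n .] }  — reduce
  I15: { [C → . C d C], [C → . d E d], [C → C d . C], [D → C d . n] }  — shift
  I16: { [C → C . d C], [C → C d C .] }  — shift, reduce
  I17: { [D → C d n .] }  — reduce
  I18: { [C → . C d C], [C → . d E d], [C → C d . C] }  — shift

No state contains more than one complete item.

Answer: No reduce-reduce conflicts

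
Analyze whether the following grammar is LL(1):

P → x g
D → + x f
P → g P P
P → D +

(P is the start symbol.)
A grammar is LL(1) if for each non-terminal N with multiple productions, the predict sets of those productions are pairwise disjoint, where PREDICT(N → α) = (FIRST(α) \ {ε}) ∪ (FOLLOW(N) if α ⇒* ε).

Relevant sets:
  FIRST(D) = { '+' }

For P:
  PREDICT(P → x g) = { 'x' }
  PREDICT(P → g P P) = { 'g' }
  PREDICT(P → D '+') = { '+' }
D has a single production, so nothing to check there.

All predict sets are disjoint. The grammar IS LL(1).

Answer: Yes, the grammar is LL(1).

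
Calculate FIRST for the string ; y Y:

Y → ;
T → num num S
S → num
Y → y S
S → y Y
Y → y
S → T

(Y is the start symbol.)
To compute FIRST(; y Y), process the symbols left to right:
Symbol ; is a terminal. Add ';' and stop.
FIRST(; y Y) = { ';' }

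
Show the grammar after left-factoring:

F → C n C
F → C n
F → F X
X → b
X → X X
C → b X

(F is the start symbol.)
Left-factoring transforms A → αβ₁ | αβ₂ into A → αA' and A' → β₁ | β₂
(α is the longest common prefix among the alternatives). Repeat until
no nonterminal has two alternatives with a common prefix.

Round 1: F has alternatives sharing prefix 'C n'. Introduce F': F → C n F'
  Add: F' → C
  Add: F' → ε

No remaining common prefixes — done.

Resulting grammar:
F → C n F'
F' → C
F' → ε
F → F X
X → b
X → X X
C → b X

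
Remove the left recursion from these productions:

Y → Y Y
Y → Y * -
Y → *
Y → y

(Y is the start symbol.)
Y → * Y'
Y → y Y'
Y' → Y Y'
Y' → * - Y'
Y' → ε

Y is directly left-recursive. The standard transformation for
  A → A α₁ | ... | A α_m | β₁ | ... | β_n
is
  A  → β₁ A' | ... | β_n A'
  A' → α₁ A' | ... | α_m A' | ε

Y → * becomes Y → * Y'
Y → y becomes Y → y Y'
Y → Y Y becomes Y' → Y Y'
Y → Y * - becomes Y' → * - Y'
Add Y' → ε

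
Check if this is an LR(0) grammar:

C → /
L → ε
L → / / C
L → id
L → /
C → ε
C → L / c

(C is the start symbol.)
A grammar is LR(0) if no state in the canonical LR(0) collection has:
  - both a shift item (dot before a terminal) and a complete item (shift-reduce conflict), or
  - two or more complete items (reduce-reduce conflict; the accept item [C' → C .] counts as a complete item here).

Augment with C' → C and build the canonical LR(0) collection (I0 = CLOSURE({[C' → . C]}), then GOTO on every symbol after a dot until no new states appear). It has 9 states:
  I0: { [C → . /], [C → . L / c], [C → .], [C' → . C], [L → . / / C], [L → . /], [L → . id], [L → .] }  — shift, 2 reduces
  I1: { [C → / .], [L → / . / C], [L → / .] }  — shift, 2 reduces
  I2: { [C' → C .] }  — accept
  I3: { [C → L . / c] }  — shift
  I4: { [L → id .] }  — reduce
  I5: { [C → L / . c] }  — shift
  I6: { [C → L / c .] }  — reduce
  I7: { [C → . /], [C → . L / c], [C → .], [L → . / / C], [L → . /], [L → . id], [L → .], [L → / / . C] }  — shift, 2 reduces
  I8: { [L → / / C .] }  — reduce

Conflict in state I0:
  Shift-reduce conflict between [C → .] and [C → . /]
So the grammar is NOT LR(0).

Answer: No. Shift-reduce conflict between [C → .] and [C → . /]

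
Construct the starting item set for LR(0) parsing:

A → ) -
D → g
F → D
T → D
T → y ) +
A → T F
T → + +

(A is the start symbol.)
{ [A → . ) -], [A → . T F], [A' → . A], [D → . g], [T → . + +], [T → . D], [T → . y ) +] }

First, augment the grammar with A' → A
I₀ = CLOSURE({ [A' → . A] }):
  [A' → . A] has the dot before A: add [A → . ) -], [A → . T F]
  [A → . T F] has the dot before T: add [T → . D], [T → . y ) +], [T → . + +]
  [T → . D] has the dot before D: add [D → . g]
No further items can be added.

I₀ = { [A → . ) -], [A → . T F], [A' → . A], [D → . g], [T → . + +], [T → . D], [T → . y ) +] }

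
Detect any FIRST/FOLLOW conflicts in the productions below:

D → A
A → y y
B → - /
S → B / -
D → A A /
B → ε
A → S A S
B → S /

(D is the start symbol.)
Yes. B → S '/' with FOLLOW(B) on { '/' }

A FIRST/FOLLOW conflict occurs when a non-terminal N has a nullable alternative N → β (β ⇒* ε) and another alternative N → α with FIRST(α) ∩ FOLLOW(N) ≠ ∅: on such a lookahead the parser cannot decide between expanding α and letting N vanish via β.

Nullable non-terminals: B.
FIRST sets used below: FIRST(S) = { '-', '/' }

B: nullable alternative(s) B → ε; FOLLOW(B) = { '/' }
  B → - /: FIRST \ {ε} = { '-' } — disjoint from FOLLOW(B)
  B → ε: FIRST \ {ε} = { } — this is the only nullable alternative, skip
  B → S /: FIRST \ {ε} = { '-', '/' } — overlaps FOLLOW(B) on { '/' }: CONFLICT

A, D, S have no nullable alternative, so no FIRST/FOLLOW check is needed there.

So the grammar has 1 FIRST/FOLLOW conflict (marked CONFLICT above).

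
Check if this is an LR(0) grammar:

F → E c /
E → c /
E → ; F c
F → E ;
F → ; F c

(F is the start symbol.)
A grammar is LR(0) if no state in the canonical LR(0) collection has:
  - both a shift item (dot before a terminal) and a complete item (shift-reduce conflict), or
  - two or more complete items (reduce-reduce conflict; the accept item [F' → F .] counts as a complete item here).

Augment with F' → F and build the canonical LR(0) collection (I0 = CLOSURE({[F' → . F]}), then GOTO on every symbol after a dot until no new states appear). It has 11 states:
  I0: { [E → . ; F c], [E → . c /], [F → . ; F c], [F → . E ;], [F → . E c /], [F' → . F] }  — shift
  I1: { [E → . ; F c], [E → . c /], [E → ; . F c], [F → . ; F c], [F → . E ;], [F → . E c /], [F → ; . F c] }  — shift
  I2: { [F → E . ;], [F → E . c /] }  — shift
  I3: { [F' → F .] }  — accept
  I4: { [E → c . /] }  — shift
  I5: { [E → c / .] }  — reduce
  I6: { [F → E ; .] }  — reduce
  I7: { [F → E c . /] }  — shift
  I8: { [F → E c / .] }  — reduce
  I9: { [E → ; F . c], [F → ; F . c] }  — shift
  I10: { [E → ; F c .], [F → ; F c .] }  — 2 reduces

Conflict in state I10:
  Reduce-reduce conflict: [E → ; F c .] and [F → ; F c .]
So the grammar is NOT LR(0).

Answer: No. Reduce-reduce conflict: [E → ; F c .] and [F → ; F c .]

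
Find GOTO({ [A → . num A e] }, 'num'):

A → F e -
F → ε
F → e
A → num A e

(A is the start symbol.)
{ [A → . F e -], [A → . num A e], [A → num . A e], [F → . e], [F → .] }

GOTO(I, 'num') = CLOSURE({ [A → αX.β] : [A → α.Xβ] ∈ I, X = 'num' })

Items with dot before 'num', with the dot advanced:
  [A → . num A e] → [A → num . A e]
Closure of the advanced items:
  [A → num . A e] has the dot before A: add [A → . F e -], [A → . num A e]
  [A → . F e -] has the dot before F: add [F → .], [F → . e]

GOTO = { [A → . F e -], [A → . num A e], [A → num . A e], [F → . e], [F → .] }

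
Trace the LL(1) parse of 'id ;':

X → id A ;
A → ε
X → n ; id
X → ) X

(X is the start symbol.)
LL(1) parsing maintains a stack (initially the start symbol over $) and the input. At each step: if the stack top is a terminal, match it against the current input token; if it is a non-terminal N, replace it with the RHS of M[N, lookahead] (the unique production whose predict set contains the lookahead).

Stack is shown with the top on the left.

Stack     Input   Action
------------------------
X $       id ; $  output X → id A ;
id A ; $  id ; $  match 'id'
A ; $     ; $     output A → ε
; $       ; $     match ';'
$         $       accept

The string is accepted.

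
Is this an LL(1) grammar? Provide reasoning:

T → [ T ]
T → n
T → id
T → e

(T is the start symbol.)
A grammar is LL(1) if for each non-terminal N with multiple productions, the predict sets of those productions are pairwise disjoint, where PREDICT(N → α) = (FIRST(α) \ {ε}) ∪ (FOLLOW(N) if α ⇒* ε).

For T:
  PREDICT(T → '[' T ']') = { '[' }
  PREDICT(T → n) = { 'n' }
  PREDICT(T → id) = { 'id' }
  PREDICT(T → e) = { 'e' }

All predict sets are disjoint. The grammar IS LL(1).

Answer: Yes, the grammar is LL(1).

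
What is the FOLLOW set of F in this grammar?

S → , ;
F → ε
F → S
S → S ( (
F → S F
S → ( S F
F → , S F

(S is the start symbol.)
To compute FOLLOW(F), find every occurrence of F on a right-hand side N → α F β: add FIRST(β) \ {ε}, and if β is empty or nullable also add FOLLOW(N). Iterate to a fixed point.

In F → S F: F is at the end; this adds FOLLOW(F) to itself — nothing new
In S → ( S F: F is at the end, add FOLLOW(S)
In F → , S F: F is at the end; this adds FOLLOW(F) to itself — nothing new

The FOLLOW sets referred to above (computed the same way, to a fixed point):
  FOLLOW(S) = { $, '(', ',' }

Taking the union: FOLLOW(F) = { $, '(', ',' }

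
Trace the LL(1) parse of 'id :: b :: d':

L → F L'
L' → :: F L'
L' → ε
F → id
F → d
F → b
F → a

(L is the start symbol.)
Stack is shown with the top on the left.

Stack      Input           Action
---------------------------------
L $        id :: b :: d $  output L → F L'
F L' $     id :: b :: d $  output F → id
id L' $    id :: b :: d $  match 'id'
L' $       :: b :: d $     output L' → :: F L'
:: F L' $  :: b :: d $     match '::'
F L' $     b :: d $        output F → b
b L' $     b :: d $        match 'b'
L' $       :: d $          output L' → :: F L'
:: F L' $  :: d $          match '::'
F L' $     d $             output F → d
d L' $     d $             match 'd'
L' $       $               output L' → ε
$          $               accept

The string is accepted.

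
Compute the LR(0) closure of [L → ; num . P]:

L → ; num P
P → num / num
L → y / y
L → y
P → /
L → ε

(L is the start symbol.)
To compute CLOSURE, for each item [A → α.Bβ] where B is a non-terminal, add [B → .γ] for all productions B → γ; repeat for the newly added items until nothing changes.

Start with: [L → ; num . P]
  [L → ; num . P] has the dot before P: add [P → . num / num], [P → . /]
No further items can be added.

CLOSURE = { [L → ; num . P], [P → . /], [P → . num / num] }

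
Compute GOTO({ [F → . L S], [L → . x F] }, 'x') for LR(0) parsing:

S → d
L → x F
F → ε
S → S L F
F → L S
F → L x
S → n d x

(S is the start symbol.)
GOTO(I, 'x') = CLOSURE({ [A → αX.β] : [A → α.Xβ] ∈ I, X = 'x' })

Items with dot before 'x', with the dot advanced:
  [L → . x F] → [L → x . F]
Closure of the advanced items:
  [L → x . F] has the dot before F: add [F → .], [F → . L S], [F → . L x]
  [F → . L S] has the dot before L: add [L → . x F]

GOTO = { [F → . L S], [F → . L x], [F → .], [L → . x F], [L → x . F] }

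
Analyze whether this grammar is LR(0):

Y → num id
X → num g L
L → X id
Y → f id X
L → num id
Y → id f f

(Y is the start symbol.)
A grammar is LR(0) if no state in the canonical LR(0) collection has:
  - both a shift item (dot before a terminal) and a complete item (shift-reduce conflict), or
  - two or more complete items (reduce-reduce conflict; the accept item [Y' → Y .] counts as a complete item here).

Augment with Y' → Y and build the canonical LR(0) collection (I0 = CLOSURE({[Y' → . Y]}), then GOTO on every symbol after a dot until no new states appear). It has 17 states:
  I0: { [Y → . f id X], [Y → . id f f], [Y → . num id], [Y' → . Y] }  — shift
  I1: { [Y' → Y .] }  — accept
  I2: { [Y → f . id X] }  — shift
  I3: { [Y → id . f f] }  — shift
  I4: { [Y → num . id] }  — shift
  I5: { [Y → num id .] }  — reduce
  I6: { [Y → id f . f] }  — shift
  I7: { [Y → id f f .] }  — reduce
  I8: { [X → . num g L], [Y → f id . X] }  — shift
  I9: { [Y → f id X .] }  — reduce
  I10: { [X → num . g L] }  — shift
  I11: { [L → . X id], [L → . num id], [X → . num g L], [X → num g . L] }  — shift
  I12: { [X → num g L .] }  — reduce
  I13: { [L → X . id] }  — shift
  I14: { [L → num . id], [X → num . g L] }  — shift
  I15: { [L → num id .] }  — reduce
  I16: { [L → X id .] }  — reduce

Every state is either a pure shift/goto state or contains exactly one complete item and nothing to shift — no conflicts. The grammar is LR(0).

Answer: Yes, the grammar is LR(0)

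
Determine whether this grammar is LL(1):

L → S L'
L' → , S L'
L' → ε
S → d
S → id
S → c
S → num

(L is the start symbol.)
Yes, the grammar is LL(1).

Relevant sets:
  FOLLOW(L') = { $ }

For L':
  PREDICT(L' → ',' S L') = { ',' }
  PREDICT(L' → ε) = { $ }
For S:
  PREDICT(S → d) = { 'd' }
  PREDICT(S → id) = { 'id' }
  PREDICT(S → c) = { 'c' }
  PREDICT(S → num) = { 'num' }
L has a single production, so nothing to check there.

All predict sets are disjoint. The grammar IS LL(1).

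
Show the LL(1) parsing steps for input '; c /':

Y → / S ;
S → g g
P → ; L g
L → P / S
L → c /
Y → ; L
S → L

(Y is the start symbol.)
LL(1) parsing maintains a stack (initially the start symbol over $) and the input. At each step: if the stack top is a terminal, match it against the current input token; if it is a non-terminal N, replace it with the RHS of M[N, lookahead] (the unique production whose predict set contains the lookahead).

Stack is shown with the top on the left.

Stack  Input    Action
----------------------
Y $    ; c / $  output Y → ; L
; L $  ; c / $  match ';'
L $    c / $    output L → c /
c / $  c / $    match 'c'
/ $    / $      match '/'
$      $        accept

The string is accepted.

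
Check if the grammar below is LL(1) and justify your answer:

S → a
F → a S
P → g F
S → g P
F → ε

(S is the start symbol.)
Yes, the grammar is LL(1).

A grammar is LL(1) if for each non-terminal N with multiple productions, the predict sets of those productions are pairwise disjoint, where PREDICT(N → α) = (FIRST(α) \ {ε}) ∪ (FOLLOW(N) if α ⇒* ε).

Relevant sets:
  FOLLOW(F) = { $ }

For S:
  PREDICT(S → a) = { 'a' }
  PREDICT(S → g P) = { 'g' }
For F:
  PREDICT(F → a S) = { 'a' }
  PREDICT(F → ε) = { $ }
P has a single production, so nothing to check there.

All predict sets are disjoint. The grammar IS LL(1).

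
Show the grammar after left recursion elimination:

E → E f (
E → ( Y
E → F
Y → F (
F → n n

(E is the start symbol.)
E → ( Y E'
E → F E'
E' → f ( E'
E' → ε
Y → F (
F → n n

E is directly left-recursive. The standard transformation for
  A → A α₁ | ... | A α_m | β₁ | ... | β_n
is
  A  → β₁ A' | ... | β_n A'
  A' → α₁ A' | ... | α_m A' | ε

E → ( Y becomes E → ( Y E'
E → F becomes E → F E'
E → E f ( becomes E' → f ( E'
Add E' → ε

Productions for other non-terminals are unchanged:
  Y → F (
  F → n n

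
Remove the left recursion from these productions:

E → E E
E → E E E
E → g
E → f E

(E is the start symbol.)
E → g E'
E → f E E'
E' → E E'
E' → E E E'
E' → ε

E is directly left-recursive. The standard transformation for
  A → A α₁ | ... | A α_m | β₁ | ... | β_n
is
  A  → β₁ A' | ... | β_n A'
  A' → α₁ A' | ... | α_m A' | ε

E → g becomes E → g E'
E → f E becomes E → f E E'
E → E E becomes E' → E E'
E → E E E becomes E' → E E E'
Add E' → ε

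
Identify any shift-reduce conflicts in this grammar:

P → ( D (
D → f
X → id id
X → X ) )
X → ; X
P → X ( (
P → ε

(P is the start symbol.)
A shift-reduce conflict occurs when an LR(0) state has both:
  - a complete (reduce) item [A → α .] (dot at the end), and
  - a shift item [B → β . c γ] (dot before a terminal).

Augment with P' → P and build the canonical LR(0) collection (I0 = CLOSURE({[P' → . P]}), then GOTO on every symbol after a dot until no new states appear). It has 15 states:
  I0: { [P → . ( D (], [P → . X ( (], [P → .], [P' → . P], [X → . ; X], [X → . X ) )], [X → . id id] }  — shift, reduce
  I1: { [D → . f], [P → ( . D (] }  — shift
  I2: { [X → . ; X], [X → . X ) )], [X → . id id], [X → ; . X] }  — shift
  I3: { [P' → P .] }  — accept
  I4: { [P → X . ( (], [X → X . ) )] }  — shift
  I5: { [X → id . id] }  — shift
  I6: { [X → id id .] }  — reduce
  I7: { [P → X ( . (] }  — shift
  I8: { [X → X ) . )] }  — shift
  I9: { [X → X ) ) .] }  — reduce
  I10: { [P → X ( ( .] }  — reduce
  I11: { [X → ; X .], [X → X . ) )] }  — shift, reduce
  I12: { [P → ( D . (] }  — shift
  I13: { [D → f .] }  — reduce
  I14: { [P → ( D ( .] }  — reduce

I0 contains reduce item [P → .] and shift items [P → . ( D (], [X → . ; X], [X → . id id] — shift-reduce conflict.
I11 contains reduce item [X → ; X .] and shift item [X → X . ) )] — shift-reduce conflict.

Answer: Yes — I0: [P → .] vs [P → . ( D (]; I11: [X → ; X .] vs [X → X . ) )]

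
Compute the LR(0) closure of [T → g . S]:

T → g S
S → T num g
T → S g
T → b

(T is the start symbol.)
To compute CLOSURE, for each item [A → α.Bβ] where B is a non-terminal, add [B → .γ] for all productions B → γ; repeat for the newly added items until nothing changes.

Start with: [T → g . S]
  [T → g . S] has the dot before S: add [S → . T num g]
  [S → . T num g] has the dot before T: add [T → . g S], [T → . S g], [T → . b]
No further items can be added.

CLOSURE = { [S → . T num g], [T → . S g], [T → . b], [T → . g S], [T → g . S] }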